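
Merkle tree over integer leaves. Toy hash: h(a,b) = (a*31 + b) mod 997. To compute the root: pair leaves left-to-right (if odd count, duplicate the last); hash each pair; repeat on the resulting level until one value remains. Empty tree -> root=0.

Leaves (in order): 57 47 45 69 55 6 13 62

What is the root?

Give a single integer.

L0: [57, 47, 45, 69, 55, 6, 13, 62]
L1: h(57,47)=(57*31+47)%997=817 h(45,69)=(45*31+69)%997=467 h(55,6)=(55*31+6)%997=714 h(13,62)=(13*31+62)%997=465 -> [817, 467, 714, 465]
L2: h(817,467)=(817*31+467)%997=869 h(714,465)=(714*31+465)%997=665 -> [869, 665]
L3: h(869,665)=(869*31+665)%997=685 -> [685]

Answer: 685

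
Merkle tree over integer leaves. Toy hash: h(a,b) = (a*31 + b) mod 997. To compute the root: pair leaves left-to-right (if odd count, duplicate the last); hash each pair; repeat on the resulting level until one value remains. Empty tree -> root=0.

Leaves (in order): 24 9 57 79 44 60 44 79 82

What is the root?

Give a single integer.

Answer: 975

Derivation:
L0: [24, 9, 57, 79, 44, 60, 44, 79, 82]
L1: h(24,9)=(24*31+9)%997=753 h(57,79)=(57*31+79)%997=849 h(44,60)=(44*31+60)%997=427 h(44,79)=(44*31+79)%997=446 h(82,82)=(82*31+82)%997=630 -> [753, 849, 427, 446, 630]
L2: h(753,849)=(753*31+849)%997=264 h(427,446)=(427*31+446)%997=722 h(630,630)=(630*31+630)%997=220 -> [264, 722, 220]
L3: h(264,722)=(264*31+722)%997=930 h(220,220)=(220*31+220)%997=61 -> [930, 61]
L4: h(930,61)=(930*31+61)%997=975 -> [975]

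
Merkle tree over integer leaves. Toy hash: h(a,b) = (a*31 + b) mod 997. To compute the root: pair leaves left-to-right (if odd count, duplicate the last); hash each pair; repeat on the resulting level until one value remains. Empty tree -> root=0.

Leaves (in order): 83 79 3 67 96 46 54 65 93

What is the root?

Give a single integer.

L0: [83, 79, 3, 67, 96, 46, 54, 65, 93]
L1: h(83,79)=(83*31+79)%997=658 h(3,67)=(3*31+67)%997=160 h(96,46)=(96*31+46)%997=31 h(54,65)=(54*31+65)%997=742 h(93,93)=(93*31+93)%997=982 -> [658, 160, 31, 742, 982]
L2: h(658,160)=(658*31+160)%997=618 h(31,742)=(31*31+742)%997=706 h(982,982)=(982*31+982)%997=517 -> [618, 706, 517]
L3: h(618,706)=(618*31+706)%997=921 h(517,517)=(517*31+517)%997=592 -> [921, 592]
L4: h(921,592)=(921*31+592)%997=230 -> [230]

Answer: 230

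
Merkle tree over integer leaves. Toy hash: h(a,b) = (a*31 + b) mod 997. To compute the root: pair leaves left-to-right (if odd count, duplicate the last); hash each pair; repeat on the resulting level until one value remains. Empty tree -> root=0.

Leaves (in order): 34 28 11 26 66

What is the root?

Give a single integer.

Answer: 129

Derivation:
L0: [34, 28, 11, 26, 66]
L1: h(34,28)=(34*31+28)%997=85 h(11,26)=(11*31+26)%997=367 h(66,66)=(66*31+66)%997=118 -> [85, 367, 118]
L2: h(85,367)=(85*31+367)%997=11 h(118,118)=(118*31+118)%997=785 -> [11, 785]
L3: h(11,785)=(11*31+785)%997=129 -> [129]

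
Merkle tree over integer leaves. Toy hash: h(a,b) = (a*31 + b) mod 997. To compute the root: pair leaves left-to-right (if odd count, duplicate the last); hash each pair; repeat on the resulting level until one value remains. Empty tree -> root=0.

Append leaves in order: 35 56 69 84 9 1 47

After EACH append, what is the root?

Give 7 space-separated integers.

After append 35 (leaves=[35]):
  L0: [35]
  root=35
After append 56 (leaves=[35, 56]):
  L0: [35, 56]
  L1: h(35,56)=(35*31+56)%997=144 -> [144]
  root=144
After append 69 (leaves=[35, 56, 69]):
  L0: [35, 56, 69]
  L1: h(35,56)=(35*31+56)%997=144 h(69,69)=(69*31+69)%997=214 -> [144, 214]
  L2: h(144,214)=(144*31+214)%997=690 -> [690]
  root=690
After append 84 (leaves=[35, 56, 69, 84]):
  L0: [35, 56, 69, 84]
  L1: h(35,56)=(35*31+56)%997=144 h(69,84)=(69*31+84)%997=229 -> [144, 229]
  L2: h(144,229)=(144*31+229)%997=705 -> [705]
  root=705
After append 9 (leaves=[35, 56, 69, 84, 9]):
  L0: [35, 56, 69, 84, 9]
  L1: h(35,56)=(35*31+56)%997=144 h(69,84)=(69*31+84)%997=229 h(9,9)=(9*31+9)%997=288 -> [144, 229, 288]
  L2: h(144,229)=(144*31+229)%997=705 h(288,288)=(288*31+288)%997=243 -> [705, 243]
  L3: h(705,243)=(705*31+243)%997=164 -> [164]
  root=164
After append 1 (leaves=[35, 56, 69, 84, 9, 1]):
  L0: [35, 56, 69, 84, 9, 1]
  L1: h(35,56)=(35*31+56)%997=144 h(69,84)=(69*31+84)%997=229 h(9,1)=(9*31+1)%997=280 -> [144, 229, 280]
  L2: h(144,229)=(144*31+229)%997=705 h(280,280)=(280*31+280)%997=984 -> [705, 984]
  L3: h(705,984)=(705*31+984)%997=905 -> [905]
  root=905
After append 47 (leaves=[35, 56, 69, 84, 9, 1, 47]):
  L0: [35, 56, 69, 84, 9, 1, 47]
  L1: h(35,56)=(35*31+56)%997=144 h(69,84)=(69*31+84)%997=229 h(9,1)=(9*31+1)%997=280 h(47,47)=(47*31+47)%997=507 -> [144, 229, 280, 507]
  L2: h(144,229)=(144*31+229)%997=705 h(280,507)=(280*31+507)%997=214 -> [705, 214]
  L3: h(705,214)=(705*31+214)%997=135 -> [135]
  root=135

Answer: 35 144 690 705 164 905 135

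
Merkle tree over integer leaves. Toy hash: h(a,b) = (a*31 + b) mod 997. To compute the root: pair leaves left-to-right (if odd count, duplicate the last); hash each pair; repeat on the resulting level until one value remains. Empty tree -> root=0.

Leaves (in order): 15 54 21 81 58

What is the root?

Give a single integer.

Answer: 589

Derivation:
L0: [15, 54, 21, 81, 58]
L1: h(15,54)=(15*31+54)%997=519 h(21,81)=(21*31+81)%997=732 h(58,58)=(58*31+58)%997=859 -> [519, 732, 859]
L2: h(519,732)=(519*31+732)%997=869 h(859,859)=(859*31+859)%997=569 -> [869, 569]
L3: h(869,569)=(869*31+569)%997=589 -> [589]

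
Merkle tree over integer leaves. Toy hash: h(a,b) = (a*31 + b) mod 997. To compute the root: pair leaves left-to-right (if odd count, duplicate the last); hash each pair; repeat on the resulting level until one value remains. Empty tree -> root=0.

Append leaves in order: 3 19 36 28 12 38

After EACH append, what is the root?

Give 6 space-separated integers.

Answer: 3 112 636 628 849 684

Derivation:
After append 3 (leaves=[3]):
  L0: [3]
  root=3
After append 19 (leaves=[3, 19]):
  L0: [3, 19]
  L1: h(3,19)=(3*31+19)%997=112 -> [112]
  root=112
After append 36 (leaves=[3, 19, 36]):
  L0: [3, 19, 36]
  L1: h(3,19)=(3*31+19)%997=112 h(36,36)=(36*31+36)%997=155 -> [112, 155]
  L2: h(112,155)=(112*31+155)%997=636 -> [636]
  root=636
After append 28 (leaves=[3, 19, 36, 28]):
  L0: [3, 19, 36, 28]
  L1: h(3,19)=(3*31+19)%997=112 h(36,28)=(36*31+28)%997=147 -> [112, 147]
  L2: h(112,147)=(112*31+147)%997=628 -> [628]
  root=628
After append 12 (leaves=[3, 19, 36, 28, 12]):
  L0: [3, 19, 36, 28, 12]
  L1: h(3,19)=(3*31+19)%997=112 h(36,28)=(36*31+28)%997=147 h(12,12)=(12*31+12)%997=384 -> [112, 147, 384]
  L2: h(112,147)=(112*31+147)%997=628 h(384,384)=(384*31+384)%997=324 -> [628, 324]
  L3: h(628,324)=(628*31+324)%997=849 -> [849]
  root=849
After append 38 (leaves=[3, 19, 36, 28, 12, 38]):
  L0: [3, 19, 36, 28, 12, 38]
  L1: h(3,19)=(3*31+19)%997=112 h(36,28)=(36*31+28)%997=147 h(12,38)=(12*31+38)%997=410 -> [112, 147, 410]
  L2: h(112,147)=(112*31+147)%997=628 h(410,410)=(410*31+410)%997=159 -> [628, 159]
  L3: h(628,159)=(628*31+159)%997=684 -> [684]
  root=684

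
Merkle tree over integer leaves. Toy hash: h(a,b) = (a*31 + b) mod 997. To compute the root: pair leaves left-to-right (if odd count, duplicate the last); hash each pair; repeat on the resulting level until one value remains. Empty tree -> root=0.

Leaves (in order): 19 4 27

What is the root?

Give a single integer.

L0: [19, 4, 27]
L1: h(19,4)=(19*31+4)%997=593 h(27,27)=(27*31+27)%997=864 -> [593, 864]
L2: h(593,864)=(593*31+864)%997=304 -> [304]

Answer: 304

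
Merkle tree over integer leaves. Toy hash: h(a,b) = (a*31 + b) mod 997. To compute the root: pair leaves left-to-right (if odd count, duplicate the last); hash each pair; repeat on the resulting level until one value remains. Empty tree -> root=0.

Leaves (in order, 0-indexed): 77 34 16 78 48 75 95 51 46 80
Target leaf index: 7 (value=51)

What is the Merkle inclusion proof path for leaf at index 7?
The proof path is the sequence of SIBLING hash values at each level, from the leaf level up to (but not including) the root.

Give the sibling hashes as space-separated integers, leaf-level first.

L0 (leaves): [77, 34, 16, 78, 48, 75, 95, 51, 46, 80], target index=7
L1: h(77,34)=(77*31+34)%997=427 [pair 0] h(16,78)=(16*31+78)%997=574 [pair 1] h(48,75)=(48*31+75)%997=566 [pair 2] h(95,51)=(95*31+51)%997=5 [pair 3] h(46,80)=(46*31+80)%997=509 [pair 4] -> [427, 574, 566, 5, 509]
  Sibling for proof at L0: 95
L2: h(427,574)=(427*31+574)%997=850 [pair 0] h(566,5)=(566*31+5)%997=602 [pair 1] h(509,509)=(509*31+509)%997=336 [pair 2] -> [850, 602, 336]
  Sibling for proof at L1: 566
L3: h(850,602)=(850*31+602)%997=33 [pair 0] h(336,336)=(336*31+336)%997=782 [pair 1] -> [33, 782]
  Sibling for proof at L2: 850
L4: h(33,782)=(33*31+782)%997=808 [pair 0] -> [808]
  Sibling for proof at L3: 782
Root: 808
Proof path (sibling hashes from leaf to root): [95, 566, 850, 782]

Answer: 95 566 850 782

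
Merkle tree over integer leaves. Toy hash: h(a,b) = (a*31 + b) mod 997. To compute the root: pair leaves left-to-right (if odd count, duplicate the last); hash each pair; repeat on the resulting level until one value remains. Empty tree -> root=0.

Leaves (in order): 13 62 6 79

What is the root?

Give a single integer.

L0: [13, 62, 6, 79]
L1: h(13,62)=(13*31+62)%997=465 h(6,79)=(6*31+79)%997=265 -> [465, 265]
L2: h(465,265)=(465*31+265)%997=722 -> [722]

Answer: 722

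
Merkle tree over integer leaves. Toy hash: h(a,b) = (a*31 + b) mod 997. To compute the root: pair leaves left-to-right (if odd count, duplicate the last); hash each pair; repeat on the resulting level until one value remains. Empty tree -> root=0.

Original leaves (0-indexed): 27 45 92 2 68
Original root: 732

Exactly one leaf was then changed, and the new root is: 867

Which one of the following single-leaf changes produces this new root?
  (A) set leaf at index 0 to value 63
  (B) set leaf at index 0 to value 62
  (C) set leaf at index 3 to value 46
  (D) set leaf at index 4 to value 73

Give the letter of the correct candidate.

Answer: D

Derivation:
Original leaves: [27, 45, 92, 2, 68]
Target new root: 867
Try each candidate change and compute the resulting root:
Candidate A: set leaf[0] = 63 -> leaves = [63, 45, 92, 2, 68]
  L0: [63, 45, 92, 2, 68]
  L1: h(63,45)=(63*31+45)%997=4 h(92,2)=(92*31+2)%997=860 h(68,68)=(68*31+68)%997=182 -> [4, 860, 182]
  L2: h(4,860)=(4*31+860)%997=984 h(182,182)=(182*31+182)%997=839 -> [984, 839]
  L3: h(984,839)=(984*31+839)%997=436 -> [436]
  root = 436 != target 867
Candidate B: set leaf[0] = 62 -> leaves = [62, 45, 92, 2, 68]
  L0: [62, 45, 92, 2, 68]
  L1: h(62,45)=(62*31+45)%997=970 h(92,2)=(92*31+2)%997=860 h(68,68)=(68*31+68)%997=182 -> [970, 860, 182]
  L2: h(970,860)=(970*31+860)%997=23 h(182,182)=(182*31+182)%997=839 -> [23, 839]
  L3: h(23,839)=(23*31+839)%997=555 -> [555]
  root = 555 != target 867
Candidate C: set leaf[3] = 46 -> leaves = [27, 45, 92, 46, 68]
  L0: [27, 45, 92, 46, 68]
  L1: h(27,45)=(27*31+45)%997=882 h(92,46)=(92*31+46)%997=904 h(68,68)=(68*31+68)%997=182 -> [882, 904, 182]
  L2: h(882,904)=(882*31+904)%997=330 h(182,182)=(182*31+182)%997=839 -> [330, 839]
  L3: h(330,839)=(330*31+839)%997=102 -> [102]
  root = 102 != target 867
Candidate D: set leaf[4] = 73 -> leaves = [27, 45, 92, 2, 73]
  L0: [27, 45, 92, 2, 73]
  L1: h(27,45)=(27*31+45)%997=882 h(92,2)=(92*31+2)%997=860 h(73,73)=(73*31+73)%997=342 -> [882, 860, 342]
  L2: h(882,860)=(882*31+860)%997=286 h(342,342)=(342*31+342)%997=974 -> [286, 974]
  L3: h(286,974)=(286*31+974)%997=867 -> [867]
  root = 867 == target 867  ** MATCH **
Candidate D produces the target root.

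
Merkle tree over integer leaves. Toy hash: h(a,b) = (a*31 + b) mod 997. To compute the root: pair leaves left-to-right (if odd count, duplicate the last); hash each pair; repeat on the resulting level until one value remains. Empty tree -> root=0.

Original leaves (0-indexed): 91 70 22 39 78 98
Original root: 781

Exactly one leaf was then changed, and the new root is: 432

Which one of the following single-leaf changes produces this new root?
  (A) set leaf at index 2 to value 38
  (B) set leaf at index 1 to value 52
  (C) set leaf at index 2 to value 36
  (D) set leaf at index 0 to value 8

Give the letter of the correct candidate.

Original leaves: [91, 70, 22, 39, 78, 98]
Target new root: 432
Try each candidate change and compute the resulting root:
Candidate A: set leaf[2] = 38 -> leaves = [91, 70, 38, 39, 78, 98]
  L0: [91, 70, 38, 39, 78, 98]
  L1: h(91,70)=(91*31+70)%997=897 h(38,39)=(38*31+39)%997=220 h(78,98)=(78*31+98)%997=522 -> [897, 220, 522]
  L2: h(897,220)=(897*31+220)%997=111 h(522,522)=(522*31+522)%997=752 -> [111, 752]
  L3: h(111,752)=(111*31+752)%997=205 -> [205]
  root = 205 != target 432
Candidate B: set leaf[1] = 52 -> leaves = [91, 52, 22, 39, 78, 98]
  L0: [91, 52, 22, 39, 78, 98]
  L1: h(91,52)=(91*31+52)%997=879 h(22,39)=(22*31+39)%997=721 h(78,98)=(78*31+98)%997=522 -> [879, 721, 522]
  L2: h(879,721)=(879*31+721)%997=54 h(522,522)=(522*31+522)%997=752 -> [54, 752]
  L3: h(54,752)=(54*31+752)%997=432 -> [432]
  root = 432 == target 432  ** MATCH **
Candidate C: set leaf[2] = 36 -> leaves = [91, 70, 36, 39, 78, 98]
  L0: [91, 70, 36, 39, 78, 98]
  L1: h(91,70)=(91*31+70)%997=897 h(36,39)=(36*31+39)%997=158 h(78,98)=(78*31+98)%997=522 -> [897, 158, 522]
  L2: h(897,158)=(897*31+158)%997=49 h(522,522)=(522*31+522)%997=752 -> [49, 752]
  L3: h(49,752)=(49*31+752)%997=277 -> [277]
  root = 277 != target 432
Candidate D: set leaf[0] = 8 -> leaves = [8, 70, 22, 39, 78, 98]
  L0: [8, 70, 22, 39, 78, 98]
  L1: h(8,70)=(8*31+70)%997=318 h(22,39)=(22*31+39)%997=721 h(78,98)=(78*31+98)%997=522 -> [318, 721, 522]
  L2: h(318,721)=(318*31+721)%997=609 h(522,522)=(522*31+522)%997=752 -> [609, 752]
  L3: h(609,752)=(609*31+752)%997=688 -> [688]
  root = 688 != target 432
Candidate B produces the target root.

Answer: B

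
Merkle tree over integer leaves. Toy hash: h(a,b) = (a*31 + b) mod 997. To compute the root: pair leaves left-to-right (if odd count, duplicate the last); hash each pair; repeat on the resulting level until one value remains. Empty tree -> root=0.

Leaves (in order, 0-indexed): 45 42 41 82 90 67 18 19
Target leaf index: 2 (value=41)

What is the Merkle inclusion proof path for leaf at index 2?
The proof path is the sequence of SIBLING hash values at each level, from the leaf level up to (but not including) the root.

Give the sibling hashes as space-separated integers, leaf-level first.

Answer: 82 440 411

Derivation:
L0 (leaves): [45, 42, 41, 82, 90, 67, 18, 19], target index=2
L1: h(45,42)=(45*31+42)%997=440 [pair 0] h(41,82)=(41*31+82)%997=356 [pair 1] h(90,67)=(90*31+67)%997=863 [pair 2] h(18,19)=(18*31+19)%997=577 [pair 3] -> [440, 356, 863, 577]
  Sibling for proof at L0: 82
L2: h(440,356)=(440*31+356)%997=38 [pair 0] h(863,577)=(863*31+577)%997=411 [pair 1] -> [38, 411]
  Sibling for proof at L1: 440
L3: h(38,411)=(38*31+411)%997=592 [pair 0] -> [592]
  Sibling for proof at L2: 411
Root: 592
Proof path (sibling hashes from leaf to root): [82, 440, 411]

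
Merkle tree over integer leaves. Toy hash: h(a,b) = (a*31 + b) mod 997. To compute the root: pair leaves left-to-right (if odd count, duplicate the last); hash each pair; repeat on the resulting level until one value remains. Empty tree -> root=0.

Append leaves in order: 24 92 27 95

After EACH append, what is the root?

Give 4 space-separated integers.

Answer: 24 836 858 926

Derivation:
After append 24 (leaves=[24]):
  L0: [24]
  root=24
After append 92 (leaves=[24, 92]):
  L0: [24, 92]
  L1: h(24,92)=(24*31+92)%997=836 -> [836]
  root=836
After append 27 (leaves=[24, 92, 27]):
  L0: [24, 92, 27]
  L1: h(24,92)=(24*31+92)%997=836 h(27,27)=(27*31+27)%997=864 -> [836, 864]
  L2: h(836,864)=(836*31+864)%997=858 -> [858]
  root=858
After append 95 (leaves=[24, 92, 27, 95]):
  L0: [24, 92, 27, 95]
  L1: h(24,92)=(24*31+92)%997=836 h(27,95)=(27*31+95)%997=932 -> [836, 932]
  L2: h(836,932)=(836*31+932)%997=926 -> [926]
  root=926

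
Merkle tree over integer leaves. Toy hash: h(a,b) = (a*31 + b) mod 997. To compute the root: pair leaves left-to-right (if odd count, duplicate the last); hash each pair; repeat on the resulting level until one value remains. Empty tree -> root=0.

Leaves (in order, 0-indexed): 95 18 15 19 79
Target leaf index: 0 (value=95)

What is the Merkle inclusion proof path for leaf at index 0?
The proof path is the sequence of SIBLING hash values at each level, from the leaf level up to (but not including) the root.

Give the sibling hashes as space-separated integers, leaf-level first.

Answer: 18 484 139

Derivation:
L0 (leaves): [95, 18, 15, 19, 79], target index=0
L1: h(95,18)=(95*31+18)%997=969 [pair 0] h(15,19)=(15*31+19)%997=484 [pair 1] h(79,79)=(79*31+79)%997=534 [pair 2] -> [969, 484, 534]
  Sibling for proof at L0: 18
L2: h(969,484)=(969*31+484)%997=613 [pair 0] h(534,534)=(534*31+534)%997=139 [pair 1] -> [613, 139]
  Sibling for proof at L1: 484
L3: h(613,139)=(613*31+139)%997=199 [pair 0] -> [199]
  Sibling for proof at L2: 139
Root: 199
Proof path (sibling hashes from leaf to root): [18, 484, 139]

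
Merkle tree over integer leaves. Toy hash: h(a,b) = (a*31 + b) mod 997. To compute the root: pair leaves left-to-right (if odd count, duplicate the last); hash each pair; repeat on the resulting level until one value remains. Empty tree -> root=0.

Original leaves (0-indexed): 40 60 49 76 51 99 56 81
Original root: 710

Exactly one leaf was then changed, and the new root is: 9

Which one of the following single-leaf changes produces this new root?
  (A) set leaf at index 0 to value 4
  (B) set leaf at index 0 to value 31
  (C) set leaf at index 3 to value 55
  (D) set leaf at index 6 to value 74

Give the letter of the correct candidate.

Answer: A

Derivation:
Original leaves: [40, 60, 49, 76, 51, 99, 56, 81]
Target new root: 9
Try each candidate change and compute the resulting root:
Candidate A: set leaf[0] = 4 -> leaves = [4, 60, 49, 76, 51, 99, 56, 81]
  L0: [4, 60, 49, 76, 51, 99, 56, 81]
  L1: h(4,60)=(4*31+60)%997=184 h(49,76)=(49*31+76)%997=598 h(51,99)=(51*31+99)%997=683 h(56,81)=(56*31+81)%997=820 -> [184, 598, 683, 820]
  L2: h(184,598)=(184*31+598)%997=320 h(683,820)=(683*31+820)%997=59 -> [320, 59]
  L3: h(320,59)=(320*31+59)%997=9 -> [9]
  root = 9 == target 9  ** MATCH **
Candidate B: set leaf[0] = 31 -> leaves = [31, 60, 49, 76, 51, 99, 56, 81]
  L0: [31, 60, 49, 76, 51, 99, 56, 81]
  L1: h(31,60)=(31*31+60)%997=24 h(49,76)=(49*31+76)%997=598 h(51,99)=(51*31+99)%997=683 h(56,81)=(56*31+81)%997=820 -> [24, 598, 683, 820]
  L2: h(24,598)=(24*31+598)%997=345 h(683,820)=(683*31+820)%997=59 -> [345, 59]
  L3: h(345,59)=(345*31+59)%997=784 -> [784]
  root = 784 != target 9
Candidate C: set leaf[3] = 55 -> leaves = [40, 60, 49, 55, 51, 99, 56, 81]
  L0: [40, 60, 49, 55, 51, 99, 56, 81]
  L1: h(40,60)=(40*31+60)%997=303 h(49,55)=(49*31+55)%997=577 h(51,99)=(51*31+99)%997=683 h(56,81)=(56*31+81)%997=820 -> [303, 577, 683, 820]
  L2: h(303,577)=(303*31+577)%997=0 h(683,820)=(683*31+820)%997=59 -> [0, 59]
  L3: h(0,59)=(0*31+59)%997=59 -> [59]
  root = 59 != target 9
Candidate D: set leaf[6] = 74 -> leaves = [40, 60, 49, 76, 51, 99, 74, 81]
  L0: [40, 60, 49, 76, 51, 99, 74, 81]
  L1: h(40,60)=(40*31+60)%997=303 h(49,76)=(49*31+76)%997=598 h(51,99)=(51*31+99)%997=683 h(74,81)=(74*31+81)%997=381 -> [303, 598, 683, 381]
  L2: h(303,598)=(303*31+598)%997=21 h(683,381)=(683*31+381)%997=617 -> [21, 617]
  L3: h(21,617)=(21*31+617)%997=271 -> [271]
  root = 271 != target 9
Candidate A produces the target root.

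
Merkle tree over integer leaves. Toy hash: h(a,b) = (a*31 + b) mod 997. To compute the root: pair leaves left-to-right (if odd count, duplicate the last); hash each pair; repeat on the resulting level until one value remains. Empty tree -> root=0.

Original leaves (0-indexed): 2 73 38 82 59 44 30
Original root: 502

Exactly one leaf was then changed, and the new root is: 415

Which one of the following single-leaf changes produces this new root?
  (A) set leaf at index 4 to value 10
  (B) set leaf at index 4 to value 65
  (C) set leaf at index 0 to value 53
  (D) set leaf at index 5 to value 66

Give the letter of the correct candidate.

Original leaves: [2, 73, 38, 82, 59, 44, 30]
Target new root: 415
Try each candidate change and compute the resulting root:
Candidate A: set leaf[4] = 10 -> leaves = [2, 73, 38, 82, 10, 44, 30]
  L0: [2, 73, 38, 82, 10, 44, 30]
  L1: h(2,73)=(2*31+73)%997=135 h(38,82)=(38*31+82)%997=263 h(10,44)=(10*31+44)%997=354 h(30,30)=(30*31+30)%997=960 -> [135, 263, 354, 960]
  L2: h(135,263)=(135*31+263)%997=460 h(354,960)=(354*31+960)%997=967 -> [460, 967]
  L3: h(460,967)=(460*31+967)%997=272 -> [272]
  root = 272 != target 415
Candidate B: set leaf[4] = 65 -> leaves = [2, 73, 38, 82, 65, 44, 30]
  L0: [2, 73, 38, 82, 65, 44, 30]
  L1: h(2,73)=(2*31+73)%997=135 h(38,82)=(38*31+82)%997=263 h(65,44)=(65*31+44)%997=65 h(30,30)=(30*31+30)%997=960 -> [135, 263, 65, 960]
  L2: h(135,263)=(135*31+263)%997=460 h(65,960)=(65*31+960)%997=981 -> [460, 981]
  L3: h(460,981)=(460*31+981)%997=286 -> [286]
  root = 286 != target 415
Candidate C: set leaf[0] = 53 -> leaves = [53, 73, 38, 82, 59, 44, 30]
  L0: [53, 73, 38, 82, 59, 44, 30]
  L1: h(53,73)=(53*31+73)%997=719 h(38,82)=(38*31+82)%997=263 h(59,44)=(59*31+44)%997=876 h(30,30)=(30*31+30)%997=960 -> [719, 263, 876, 960]
  L2: h(719,263)=(719*31+263)%997=618 h(876,960)=(876*31+960)%997=200 -> [618, 200]
  L3: h(618,200)=(618*31+200)%997=415 -> [415]
  root = 415 == target 415  ** MATCH **
Candidate D: set leaf[5] = 66 -> leaves = [2, 73, 38, 82, 59, 66, 30]
  L0: [2, 73, 38, 82, 59, 66, 30]
  L1: h(2,73)=(2*31+73)%997=135 h(38,82)=(38*31+82)%997=263 h(59,66)=(59*31+66)%997=898 h(30,30)=(30*31+30)%997=960 -> [135, 263, 898, 960]
  L2: h(135,263)=(135*31+263)%997=460 h(898,960)=(898*31+960)%997=882 -> [460, 882]
  L3: h(460,882)=(460*31+882)%997=187 -> [187]
  root = 187 != target 415
Candidate C produces the target root.

Answer: C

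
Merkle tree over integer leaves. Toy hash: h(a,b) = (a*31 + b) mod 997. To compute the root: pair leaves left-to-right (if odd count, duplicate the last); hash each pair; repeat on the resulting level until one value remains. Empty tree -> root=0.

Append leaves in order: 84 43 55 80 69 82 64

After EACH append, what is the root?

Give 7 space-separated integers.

Answer: 84 653 69 94 789 208 35

Derivation:
After append 84 (leaves=[84]):
  L0: [84]
  root=84
After append 43 (leaves=[84, 43]):
  L0: [84, 43]
  L1: h(84,43)=(84*31+43)%997=653 -> [653]
  root=653
After append 55 (leaves=[84, 43, 55]):
  L0: [84, 43, 55]
  L1: h(84,43)=(84*31+43)%997=653 h(55,55)=(55*31+55)%997=763 -> [653, 763]
  L2: h(653,763)=(653*31+763)%997=69 -> [69]
  root=69
After append 80 (leaves=[84, 43, 55, 80]):
  L0: [84, 43, 55, 80]
  L1: h(84,43)=(84*31+43)%997=653 h(55,80)=(55*31+80)%997=788 -> [653, 788]
  L2: h(653,788)=(653*31+788)%997=94 -> [94]
  root=94
After append 69 (leaves=[84, 43, 55, 80, 69]):
  L0: [84, 43, 55, 80, 69]
  L1: h(84,43)=(84*31+43)%997=653 h(55,80)=(55*31+80)%997=788 h(69,69)=(69*31+69)%997=214 -> [653, 788, 214]
  L2: h(653,788)=(653*31+788)%997=94 h(214,214)=(214*31+214)%997=866 -> [94, 866]
  L3: h(94,866)=(94*31+866)%997=789 -> [789]
  root=789
After append 82 (leaves=[84, 43, 55, 80, 69, 82]):
  L0: [84, 43, 55, 80, 69, 82]
  L1: h(84,43)=(84*31+43)%997=653 h(55,80)=(55*31+80)%997=788 h(69,82)=(69*31+82)%997=227 -> [653, 788, 227]
  L2: h(653,788)=(653*31+788)%997=94 h(227,227)=(227*31+227)%997=285 -> [94, 285]
  L3: h(94,285)=(94*31+285)%997=208 -> [208]
  root=208
After append 64 (leaves=[84, 43, 55, 80, 69, 82, 64]):
  L0: [84, 43, 55, 80, 69, 82, 64]
  L1: h(84,43)=(84*31+43)%997=653 h(55,80)=(55*31+80)%997=788 h(69,82)=(69*31+82)%997=227 h(64,64)=(64*31+64)%997=54 -> [653, 788, 227, 54]
  L2: h(653,788)=(653*31+788)%997=94 h(227,54)=(227*31+54)%997=112 -> [94, 112]
  L3: h(94,112)=(94*31+112)%997=35 -> [35]
  root=35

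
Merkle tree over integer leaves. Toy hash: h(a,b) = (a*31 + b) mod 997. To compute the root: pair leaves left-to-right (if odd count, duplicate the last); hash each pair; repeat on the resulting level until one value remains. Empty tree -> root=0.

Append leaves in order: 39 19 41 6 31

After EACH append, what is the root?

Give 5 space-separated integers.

After append 39 (leaves=[39]):
  L0: [39]
  root=39
After append 19 (leaves=[39, 19]):
  L0: [39, 19]
  L1: h(39,19)=(39*31+19)%997=231 -> [231]
  root=231
After append 41 (leaves=[39, 19, 41]):
  L0: [39, 19, 41]
  L1: h(39,19)=(39*31+19)%997=231 h(41,41)=(41*31+41)%997=315 -> [231, 315]
  L2: h(231,315)=(231*31+315)%997=497 -> [497]
  root=497
After append 6 (leaves=[39, 19, 41, 6]):
  L0: [39, 19, 41, 6]
  L1: h(39,19)=(39*31+19)%997=231 h(41,6)=(41*31+6)%997=280 -> [231, 280]
  L2: h(231,280)=(231*31+280)%997=462 -> [462]
  root=462
After append 31 (leaves=[39, 19, 41, 6, 31]):
  L0: [39, 19, 41, 6, 31]
  L1: h(39,19)=(39*31+19)%997=231 h(41,6)=(41*31+6)%997=280 h(31,31)=(31*31+31)%997=992 -> [231, 280, 992]
  L2: h(231,280)=(231*31+280)%997=462 h(992,992)=(992*31+992)%997=837 -> [462, 837]
  L3: h(462,837)=(462*31+837)%997=204 -> [204]
  root=204

Answer: 39 231 497 462 204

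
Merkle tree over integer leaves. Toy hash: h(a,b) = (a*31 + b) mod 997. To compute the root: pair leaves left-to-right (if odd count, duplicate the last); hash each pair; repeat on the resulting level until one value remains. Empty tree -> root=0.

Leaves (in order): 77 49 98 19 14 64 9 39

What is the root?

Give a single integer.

L0: [77, 49, 98, 19, 14, 64, 9, 39]
L1: h(77,49)=(77*31+49)%997=442 h(98,19)=(98*31+19)%997=66 h(14,64)=(14*31+64)%997=498 h(9,39)=(9*31+39)%997=318 -> [442, 66, 498, 318]
L2: h(442,66)=(442*31+66)%997=807 h(498,318)=(498*31+318)%997=801 -> [807, 801]
L3: h(807,801)=(807*31+801)%997=893 -> [893]

Answer: 893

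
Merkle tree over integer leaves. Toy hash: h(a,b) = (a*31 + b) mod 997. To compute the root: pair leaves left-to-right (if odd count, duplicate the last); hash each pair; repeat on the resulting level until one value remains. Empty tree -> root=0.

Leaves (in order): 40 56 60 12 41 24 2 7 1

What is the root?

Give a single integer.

Answer: 966

Derivation:
L0: [40, 56, 60, 12, 41, 24, 2, 7, 1]
L1: h(40,56)=(40*31+56)%997=299 h(60,12)=(60*31+12)%997=875 h(41,24)=(41*31+24)%997=298 h(2,7)=(2*31+7)%997=69 h(1,1)=(1*31+1)%997=32 -> [299, 875, 298, 69, 32]
L2: h(299,875)=(299*31+875)%997=174 h(298,69)=(298*31+69)%997=334 h(32,32)=(32*31+32)%997=27 -> [174, 334, 27]
L3: h(174,334)=(174*31+334)%997=743 h(27,27)=(27*31+27)%997=864 -> [743, 864]
L4: h(743,864)=(743*31+864)%997=966 -> [966]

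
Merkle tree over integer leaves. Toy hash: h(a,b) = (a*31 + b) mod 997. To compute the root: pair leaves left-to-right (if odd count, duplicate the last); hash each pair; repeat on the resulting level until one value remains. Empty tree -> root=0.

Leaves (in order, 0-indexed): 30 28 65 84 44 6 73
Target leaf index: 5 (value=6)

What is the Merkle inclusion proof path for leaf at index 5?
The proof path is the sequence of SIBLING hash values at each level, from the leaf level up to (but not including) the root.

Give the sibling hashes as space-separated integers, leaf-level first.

L0 (leaves): [30, 28, 65, 84, 44, 6, 73], target index=5
L1: h(30,28)=(30*31+28)%997=958 [pair 0] h(65,84)=(65*31+84)%997=105 [pair 1] h(44,6)=(44*31+6)%997=373 [pair 2] h(73,73)=(73*31+73)%997=342 [pair 3] -> [958, 105, 373, 342]
  Sibling for proof at L0: 44
L2: h(958,105)=(958*31+105)%997=890 [pair 0] h(373,342)=(373*31+342)%997=938 [pair 1] -> [890, 938]
  Sibling for proof at L1: 342
L3: h(890,938)=(890*31+938)%997=612 [pair 0] -> [612]
  Sibling for proof at L2: 890
Root: 612
Proof path (sibling hashes from leaf to root): [44, 342, 890]

Answer: 44 342 890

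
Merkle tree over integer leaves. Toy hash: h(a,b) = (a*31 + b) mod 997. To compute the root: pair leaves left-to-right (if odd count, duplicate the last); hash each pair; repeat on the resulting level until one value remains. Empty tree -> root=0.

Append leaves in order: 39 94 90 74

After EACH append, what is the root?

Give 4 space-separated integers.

Answer: 39 306 402 386

Derivation:
After append 39 (leaves=[39]):
  L0: [39]
  root=39
After append 94 (leaves=[39, 94]):
  L0: [39, 94]
  L1: h(39,94)=(39*31+94)%997=306 -> [306]
  root=306
After append 90 (leaves=[39, 94, 90]):
  L0: [39, 94, 90]
  L1: h(39,94)=(39*31+94)%997=306 h(90,90)=(90*31+90)%997=886 -> [306, 886]
  L2: h(306,886)=(306*31+886)%997=402 -> [402]
  root=402
After append 74 (leaves=[39, 94, 90, 74]):
  L0: [39, 94, 90, 74]
  L1: h(39,94)=(39*31+94)%997=306 h(90,74)=(90*31+74)%997=870 -> [306, 870]
  L2: h(306,870)=(306*31+870)%997=386 -> [386]
  root=386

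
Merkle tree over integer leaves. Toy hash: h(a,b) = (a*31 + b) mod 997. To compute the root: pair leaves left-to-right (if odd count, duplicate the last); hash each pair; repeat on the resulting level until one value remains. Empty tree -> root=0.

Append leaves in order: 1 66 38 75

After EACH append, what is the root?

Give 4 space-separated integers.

After append 1 (leaves=[1]):
  L0: [1]
  root=1
After append 66 (leaves=[1, 66]):
  L0: [1, 66]
  L1: h(1,66)=(1*31+66)%997=97 -> [97]
  root=97
After append 38 (leaves=[1, 66, 38]):
  L0: [1, 66, 38]
  L1: h(1,66)=(1*31+66)%997=97 h(38,38)=(38*31+38)%997=219 -> [97, 219]
  L2: h(97,219)=(97*31+219)%997=235 -> [235]
  root=235
After append 75 (leaves=[1, 66, 38, 75]):
  L0: [1, 66, 38, 75]
  L1: h(1,66)=(1*31+66)%997=97 h(38,75)=(38*31+75)%997=256 -> [97, 256]
  L2: h(97,256)=(97*31+256)%997=272 -> [272]
  root=272

Answer: 1 97 235 272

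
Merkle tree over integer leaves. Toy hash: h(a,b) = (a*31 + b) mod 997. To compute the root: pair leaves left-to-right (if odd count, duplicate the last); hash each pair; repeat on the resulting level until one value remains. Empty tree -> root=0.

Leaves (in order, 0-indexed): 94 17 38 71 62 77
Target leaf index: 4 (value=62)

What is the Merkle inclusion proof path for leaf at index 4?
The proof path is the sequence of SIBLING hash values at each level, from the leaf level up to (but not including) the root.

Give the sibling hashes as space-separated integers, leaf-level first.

Answer: 77 5 386

Derivation:
L0 (leaves): [94, 17, 38, 71, 62, 77], target index=4
L1: h(94,17)=(94*31+17)%997=937 [pair 0] h(38,71)=(38*31+71)%997=252 [pair 1] h(62,77)=(62*31+77)%997=5 [pair 2] -> [937, 252, 5]
  Sibling for proof at L0: 77
L2: h(937,252)=(937*31+252)%997=386 [pair 0] h(5,5)=(5*31+5)%997=160 [pair 1] -> [386, 160]
  Sibling for proof at L1: 5
L3: h(386,160)=(386*31+160)%997=162 [pair 0] -> [162]
  Sibling for proof at L2: 386
Root: 162
Proof path (sibling hashes from leaf to root): [77, 5, 386]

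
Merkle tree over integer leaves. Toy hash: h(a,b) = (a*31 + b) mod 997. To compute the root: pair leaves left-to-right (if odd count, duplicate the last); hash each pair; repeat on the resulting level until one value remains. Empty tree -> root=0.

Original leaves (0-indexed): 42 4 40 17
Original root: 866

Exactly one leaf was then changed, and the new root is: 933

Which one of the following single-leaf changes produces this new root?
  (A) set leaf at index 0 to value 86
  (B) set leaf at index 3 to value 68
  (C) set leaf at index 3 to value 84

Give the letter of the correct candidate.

Answer: C

Derivation:
Original leaves: [42, 4, 40, 17]
Target new root: 933
Try each candidate change and compute the resulting root:
Candidate A: set leaf[0] = 86 -> leaves = [86, 4, 40, 17]
  L0: [86, 4, 40, 17]
  L1: h(86,4)=(86*31+4)%997=676 h(40,17)=(40*31+17)%997=260 -> [676, 260]
  L2: h(676,260)=(676*31+260)%997=279 -> [279]
  root = 279 != target 933
Candidate B: set leaf[3] = 68 -> leaves = [42, 4, 40, 68]
  L0: [42, 4, 40, 68]
  L1: h(42,4)=(42*31+4)%997=309 h(40,68)=(40*31+68)%997=311 -> [309, 311]
  L2: h(309,311)=(309*31+311)%997=917 -> [917]
  root = 917 != target 933
Candidate C: set leaf[3] = 84 -> leaves = [42, 4, 40, 84]
  L0: [42, 4, 40, 84]
  L1: h(42,4)=(42*31+4)%997=309 h(40,84)=(40*31+84)%997=327 -> [309, 327]
  L2: h(309,327)=(309*31+327)%997=933 -> [933]
  root = 933 == target 933  ** MATCH **
Candidate C produces the target root.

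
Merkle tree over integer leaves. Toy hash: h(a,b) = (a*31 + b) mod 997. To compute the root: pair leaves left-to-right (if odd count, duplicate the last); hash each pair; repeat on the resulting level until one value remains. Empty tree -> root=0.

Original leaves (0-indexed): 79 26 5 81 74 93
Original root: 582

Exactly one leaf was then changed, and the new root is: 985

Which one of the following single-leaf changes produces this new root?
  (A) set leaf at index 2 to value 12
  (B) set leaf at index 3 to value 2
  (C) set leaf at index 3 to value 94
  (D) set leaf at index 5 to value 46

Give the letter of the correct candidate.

Answer: C

Derivation:
Original leaves: [79, 26, 5, 81, 74, 93]
Target new root: 985
Try each candidate change and compute the resulting root:
Candidate A: set leaf[2] = 12 -> leaves = [79, 26, 12, 81, 74, 93]
  L0: [79, 26, 12, 81, 74, 93]
  L1: h(79,26)=(79*31+26)%997=481 h(12,81)=(12*31+81)%997=453 h(74,93)=(74*31+93)%997=393 -> [481, 453, 393]
  L2: h(481,453)=(481*31+453)%997=409 h(393,393)=(393*31+393)%997=612 -> [409, 612]
  L3: h(409,612)=(409*31+612)%997=330 -> [330]
  root = 330 != target 985
Candidate B: set leaf[3] = 2 -> leaves = [79, 26, 5, 2, 74, 93]
  L0: [79, 26, 5, 2, 74, 93]
  L1: h(79,26)=(79*31+26)%997=481 h(5,2)=(5*31+2)%997=157 h(74,93)=(74*31+93)%997=393 -> [481, 157, 393]
  L2: h(481,157)=(481*31+157)%997=113 h(393,393)=(393*31+393)%997=612 -> [113, 612]
  L3: h(113,612)=(113*31+612)%997=127 -> [127]
  root = 127 != target 985
Candidate C: set leaf[3] = 94 -> leaves = [79, 26, 5, 94, 74, 93]
  L0: [79, 26, 5, 94, 74, 93]
  L1: h(79,26)=(79*31+26)%997=481 h(5,94)=(5*31+94)%997=249 h(74,93)=(74*31+93)%997=393 -> [481, 249, 393]
  L2: h(481,249)=(481*31+249)%997=205 h(393,393)=(393*31+393)%997=612 -> [205, 612]
  L3: h(205,612)=(205*31+612)%997=985 -> [985]
  root = 985 == target 985  ** MATCH **
Candidate D: set leaf[5] = 46 -> leaves = [79, 26, 5, 81, 74, 46]
  L0: [79, 26, 5, 81, 74, 46]
  L1: h(79,26)=(79*31+26)%997=481 h(5,81)=(5*31+81)%997=236 h(74,46)=(74*31+46)%997=346 -> [481, 236, 346]
  L2: h(481,236)=(481*31+236)%997=192 h(346,346)=(346*31+346)%997=105 -> [192, 105]
  L3: h(192,105)=(192*31+105)%997=75 -> [75]
  root = 75 != target 985
Candidate C produces the target root.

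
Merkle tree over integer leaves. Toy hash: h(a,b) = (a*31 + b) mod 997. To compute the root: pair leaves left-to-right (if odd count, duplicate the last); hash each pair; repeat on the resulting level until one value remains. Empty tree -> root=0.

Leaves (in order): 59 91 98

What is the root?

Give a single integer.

L0: [59, 91, 98]
L1: h(59,91)=(59*31+91)%997=923 h(98,98)=(98*31+98)%997=145 -> [923, 145]
L2: h(923,145)=(923*31+145)%997=842 -> [842]

Answer: 842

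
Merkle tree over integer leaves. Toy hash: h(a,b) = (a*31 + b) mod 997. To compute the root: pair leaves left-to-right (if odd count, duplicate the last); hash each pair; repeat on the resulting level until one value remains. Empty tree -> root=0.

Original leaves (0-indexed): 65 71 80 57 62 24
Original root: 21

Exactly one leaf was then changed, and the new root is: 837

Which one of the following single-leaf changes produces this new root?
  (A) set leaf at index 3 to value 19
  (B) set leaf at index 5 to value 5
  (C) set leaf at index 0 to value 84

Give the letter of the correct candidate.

Answer: A

Derivation:
Original leaves: [65, 71, 80, 57, 62, 24]
Target new root: 837
Try each candidate change and compute the resulting root:
Candidate A: set leaf[3] = 19 -> leaves = [65, 71, 80, 19, 62, 24]
  L0: [65, 71, 80, 19, 62, 24]
  L1: h(65,71)=(65*31+71)%997=92 h(80,19)=(80*31+19)%997=505 h(62,24)=(62*31+24)%997=949 -> [92, 505, 949]
  L2: h(92,505)=(92*31+505)%997=366 h(949,949)=(949*31+949)%997=458 -> [366, 458]
  L3: h(366,458)=(366*31+458)%997=837 -> [837]
  root = 837 == target 837  ** MATCH **
Candidate B: set leaf[5] = 5 -> leaves = [65, 71, 80, 57, 62, 5]
  L0: [65, 71, 80, 57, 62, 5]
  L1: h(65,71)=(65*31+71)%997=92 h(80,57)=(80*31+57)%997=543 h(62,5)=(62*31+5)%997=930 -> [92, 543, 930]
  L2: h(92,543)=(92*31+543)%997=404 h(930,930)=(930*31+930)%997=847 -> [404, 847]
  L3: h(404,847)=(404*31+847)%997=410 -> [410]
  root = 410 != target 837
Candidate C: set leaf[0] = 84 -> leaves = [84, 71, 80, 57, 62, 24]
  L0: [84, 71, 80, 57, 62, 24]
  L1: h(84,71)=(84*31+71)%997=681 h(80,57)=(80*31+57)%997=543 h(62,24)=(62*31+24)%997=949 -> [681, 543, 949]
  L2: h(681,543)=(681*31+543)%997=717 h(949,949)=(949*31+949)%997=458 -> [717, 458]
  L3: h(717,458)=(717*31+458)%997=751 -> [751]
  root = 751 != target 837
Candidate A produces the target root.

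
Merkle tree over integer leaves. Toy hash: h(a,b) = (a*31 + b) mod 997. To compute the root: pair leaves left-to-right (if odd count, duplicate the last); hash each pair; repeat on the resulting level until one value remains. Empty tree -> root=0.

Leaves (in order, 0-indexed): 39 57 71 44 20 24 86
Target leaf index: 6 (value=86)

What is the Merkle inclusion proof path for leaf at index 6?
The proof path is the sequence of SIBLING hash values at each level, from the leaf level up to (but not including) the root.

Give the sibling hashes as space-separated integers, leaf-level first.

Answer: 86 644 614

Derivation:
L0 (leaves): [39, 57, 71, 44, 20, 24, 86], target index=6
L1: h(39,57)=(39*31+57)%997=269 [pair 0] h(71,44)=(71*31+44)%997=251 [pair 1] h(20,24)=(20*31+24)%997=644 [pair 2] h(86,86)=(86*31+86)%997=758 [pair 3] -> [269, 251, 644, 758]
  Sibling for proof at L0: 86
L2: h(269,251)=(269*31+251)%997=614 [pair 0] h(644,758)=(644*31+758)%997=782 [pair 1] -> [614, 782]
  Sibling for proof at L1: 644
L3: h(614,782)=(614*31+782)%997=873 [pair 0] -> [873]
  Sibling for proof at L2: 614
Root: 873
Proof path (sibling hashes from leaf to root): [86, 644, 614]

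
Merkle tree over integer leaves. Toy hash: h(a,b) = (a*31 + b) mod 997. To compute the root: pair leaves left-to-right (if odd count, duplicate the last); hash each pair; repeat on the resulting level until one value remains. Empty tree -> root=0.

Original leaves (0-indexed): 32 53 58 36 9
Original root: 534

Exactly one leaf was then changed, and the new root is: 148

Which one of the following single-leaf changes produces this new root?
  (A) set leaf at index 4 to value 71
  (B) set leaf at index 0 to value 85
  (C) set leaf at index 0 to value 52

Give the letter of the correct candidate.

Original leaves: [32, 53, 58, 36, 9]
Target new root: 148
Try each candidate change and compute the resulting root:
Candidate A: set leaf[4] = 71 -> leaves = [32, 53, 58, 36, 71]
  L0: [32, 53, 58, 36, 71]
  L1: h(32,53)=(32*31+53)%997=48 h(58,36)=(58*31+36)%997=837 h(71,71)=(71*31+71)%997=278 -> [48, 837, 278]
  L2: h(48,837)=(48*31+837)%997=331 h(278,278)=(278*31+278)%997=920 -> [331, 920]
  L3: h(331,920)=(331*31+920)%997=214 -> [214]
  root = 214 != target 148
Candidate B: set leaf[0] = 85 -> leaves = [85, 53, 58, 36, 9]
  L0: [85, 53, 58, 36, 9]
  L1: h(85,53)=(85*31+53)%997=694 h(58,36)=(58*31+36)%997=837 h(9,9)=(9*31+9)%997=288 -> [694, 837, 288]
  L2: h(694,837)=(694*31+837)%997=417 h(288,288)=(288*31+288)%997=243 -> [417, 243]
  L3: h(417,243)=(417*31+243)%997=209 -> [209]
  root = 209 != target 148
Candidate C: set leaf[0] = 52 -> leaves = [52, 53, 58, 36, 9]
  L0: [52, 53, 58, 36, 9]
  L1: h(52,53)=(52*31+53)%997=668 h(58,36)=(58*31+36)%997=837 h(9,9)=(9*31+9)%997=288 -> [668, 837, 288]
  L2: h(668,837)=(668*31+837)%997=608 h(288,288)=(288*31+288)%997=243 -> [608, 243]
  L3: h(608,243)=(608*31+243)%997=148 -> [148]
  root = 148 == target 148  ** MATCH **
Candidate C produces the target root.

Answer: C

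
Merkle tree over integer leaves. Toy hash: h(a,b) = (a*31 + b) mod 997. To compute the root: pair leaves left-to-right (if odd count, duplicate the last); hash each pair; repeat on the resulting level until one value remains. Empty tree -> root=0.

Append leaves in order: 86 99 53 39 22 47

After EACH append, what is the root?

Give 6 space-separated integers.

Answer: 86 771 672 658 55 855

Derivation:
After append 86 (leaves=[86]):
  L0: [86]
  root=86
After append 99 (leaves=[86, 99]):
  L0: [86, 99]
  L1: h(86,99)=(86*31+99)%997=771 -> [771]
  root=771
After append 53 (leaves=[86, 99, 53]):
  L0: [86, 99, 53]
  L1: h(86,99)=(86*31+99)%997=771 h(53,53)=(53*31+53)%997=699 -> [771, 699]
  L2: h(771,699)=(771*31+699)%997=672 -> [672]
  root=672
After append 39 (leaves=[86, 99, 53, 39]):
  L0: [86, 99, 53, 39]
  L1: h(86,99)=(86*31+99)%997=771 h(53,39)=(53*31+39)%997=685 -> [771, 685]
  L2: h(771,685)=(771*31+685)%997=658 -> [658]
  root=658
After append 22 (leaves=[86, 99, 53, 39, 22]):
  L0: [86, 99, 53, 39, 22]
  L1: h(86,99)=(86*31+99)%997=771 h(53,39)=(53*31+39)%997=685 h(22,22)=(22*31+22)%997=704 -> [771, 685, 704]
  L2: h(771,685)=(771*31+685)%997=658 h(704,704)=(704*31+704)%997=594 -> [658, 594]
  L3: h(658,594)=(658*31+594)%997=55 -> [55]
  root=55
After append 47 (leaves=[86, 99, 53, 39, 22, 47]):
  L0: [86, 99, 53, 39, 22, 47]
  L1: h(86,99)=(86*31+99)%997=771 h(53,39)=(53*31+39)%997=685 h(22,47)=(22*31+47)%997=729 -> [771, 685, 729]
  L2: h(771,685)=(771*31+685)%997=658 h(729,729)=(729*31+729)%997=397 -> [658, 397]
  L3: h(658,397)=(658*31+397)%997=855 -> [855]
  root=855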